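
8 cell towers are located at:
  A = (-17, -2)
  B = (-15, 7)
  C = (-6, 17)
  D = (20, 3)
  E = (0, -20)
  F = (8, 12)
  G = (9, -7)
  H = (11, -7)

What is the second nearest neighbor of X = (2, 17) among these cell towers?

C

Compare squared distances (the ordering matches that of the actual distances):
|XA|² = (2−(-17))² + (17−(-2))² = 361 + 361 = 722
|XB|² = (2−(-15))² + (17−7)² = 289 + 100 = 389
|XC|² = (2−(-6))² + (17−17)² = 64 + 0 = 64
|XD|² = (2−20)² + (17−3)² = 324 + 196 = 520
|XE|² = (2−0)² + (17−(-20))² = 4 + 1369 = 1373
|XF|² = (2−8)² + (17−12)² = 36 + 25 = 61
|XG|² = (2−9)² + (17−(-7))² = 49 + 576 = 625
|XH|² = (2−11)² + (17−(-7))² = 81 + 576 = 657
Sorted ascending: F, C, B, … — the second-nearest is C.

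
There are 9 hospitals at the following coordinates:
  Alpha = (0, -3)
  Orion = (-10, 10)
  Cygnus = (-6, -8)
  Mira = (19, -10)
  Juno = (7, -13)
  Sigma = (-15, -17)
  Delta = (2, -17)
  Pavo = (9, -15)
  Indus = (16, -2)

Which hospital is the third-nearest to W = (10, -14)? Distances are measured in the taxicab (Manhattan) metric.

d(W, Alpha) = 10 + 11 = 21
d(W, Orion) = 20 + 24 = 44
d(W, Cygnus) = 16 + 6 = 22
d(W, Mira) = 9 + 4 = 13
d(W, Juno) = 3 + 1 = 4
d(W, Sigma) = 25 + 3 = 28
d(W, Delta) = 8 + 3 = 11
d(W, Pavo) = 1 + 1 = 2
d(W, Indus) = 6 + 12 = 18
Sorted ascending: Pavo, Juno, Delta, Mira, … — the third-nearest is Delta.

Delta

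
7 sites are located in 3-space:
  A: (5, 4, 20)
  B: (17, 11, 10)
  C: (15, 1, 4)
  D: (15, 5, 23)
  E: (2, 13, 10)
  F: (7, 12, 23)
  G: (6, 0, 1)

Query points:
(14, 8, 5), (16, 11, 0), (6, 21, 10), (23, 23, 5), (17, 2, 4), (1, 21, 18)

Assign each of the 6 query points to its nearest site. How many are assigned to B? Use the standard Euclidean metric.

(14, 8, 5) — d² to each: A:322, B:43, C:51, D:334, E:194, F:389, G:144 → nearest is B
(16, 11, 0) — d² to each: A:570, B:101, C:117, D:566, E:300, F:611, G:222 → nearest is B
(6, 21, 10) — d² to each: A:390, B:221, C:517, D:506, E:80, F:251, G:522 → nearest is E
(23, 23, 5) — d² to each: A:910, B:205, C:549, D:712, E:566, F:701, G:834 → nearest is B
(17, 2, 4) — d² to each: A:404, B:117, C:5, D:374, E:382, F:561, G:134 → nearest is C
(1, 21, 18) — d² to each: A:309, B:420, C:792, D:477, E:129, F:142, G:755 → nearest is E
3 of the 6 points have B as nearest.

3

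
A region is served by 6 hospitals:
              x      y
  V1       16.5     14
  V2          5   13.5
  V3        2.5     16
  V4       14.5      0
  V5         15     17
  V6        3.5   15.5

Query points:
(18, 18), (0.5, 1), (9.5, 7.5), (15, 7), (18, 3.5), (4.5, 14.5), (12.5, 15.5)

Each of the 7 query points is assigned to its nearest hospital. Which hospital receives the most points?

V2

(18, 18) — d² to each: V1:18.25, V2:189.25, V3:244.25, V4:336.25, V5:10, V6:216.5 → nearest is V5
(0.5, 1) — d² to each: V1:425, V2:176.5, V3:229, V4:197, V5:466.25, V6:219.25 → nearest is V2
(9.5, 7.5) — d² to each: V1:91.25, V2:56.25, V3:121.25, V4:81.25, V5:120.5, V6:100 → nearest is V2
(15, 7) — d² to each: V1:51.25, V2:142.25, V3:237.25, V4:49.25, V5:100, V6:204.5 → nearest is V4
(18, 3.5) — d² to each: V1:112.5, V2:269, V3:396.5, V4:24.5, V5:191.25, V6:354.25 → nearest is V4
(4.5, 14.5) — d² to each: V1:144.25, V2:1.25, V3:6.25, V4:310.25, V5:116.5, V6:2 → nearest is V2
(12.5, 15.5) — d² to each: V1:18.25, V2:60.25, V3:100.25, V4:244.25, V5:8.5, V6:81 → nearest is V5
Tally — V2:3, V4:2, V5:2. V2 captures the most (3).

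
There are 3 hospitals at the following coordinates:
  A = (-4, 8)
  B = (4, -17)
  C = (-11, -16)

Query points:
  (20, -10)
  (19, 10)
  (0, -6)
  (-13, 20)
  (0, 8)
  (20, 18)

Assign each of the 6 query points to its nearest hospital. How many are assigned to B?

2

(20, -10) — d² to each: A:900, B:305, C:997 → nearest is B
(19, 10) — d² to each: A:533, B:954, C:1576 → nearest is A
(0, -6) — d² to each: A:212, B:137, C:221 → nearest is B
(-13, 20) — d² to each: A:225, B:1658, C:1300 → nearest is A
(0, 8) — d² to each: A:16, B:641, C:697 → nearest is A
(20, 18) — d² to each: A:676, B:1481, C:2117 → nearest is A
2 of the 6 points have B as nearest.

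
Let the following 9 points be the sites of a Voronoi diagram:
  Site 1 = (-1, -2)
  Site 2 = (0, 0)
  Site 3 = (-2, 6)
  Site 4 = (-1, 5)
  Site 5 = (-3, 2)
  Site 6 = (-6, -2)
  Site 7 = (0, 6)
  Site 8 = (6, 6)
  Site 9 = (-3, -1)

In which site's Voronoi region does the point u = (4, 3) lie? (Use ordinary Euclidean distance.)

Squared Euclidean distances:
d²(u, Site 1) = (4−(-1))² + (3−(-2))² = 25 + 25 = 50
d²(u, Site 2) = (4−0)² + (3−0)² = 16 + 9 = 25
d²(u, Site 3) = (4−(-2))² + (3−6)² = 36 + 9 = 45
d²(u, Site 4) = (4−(-1))² + (3−5)² = 25 + 4 = 29
d²(u, Site 5) = (4−(-3))² + (3−2)² = 49 + 1 = 50
d²(u, Site 6) = (4−(-6))² + (3−(-2))² = 100 + 25 = 125
d²(u, Site 7) = (4−0)² + (3−6)² = 16 + 9 = 25
d²(u, Site 8) = (4−6)² + (3−6)² = 4 + 9 = 13
d²(u, Site 9) = (4−(-3))² + (3−(-1))² = 49 + 16 = 65
Site 8 is nearest.

Site 8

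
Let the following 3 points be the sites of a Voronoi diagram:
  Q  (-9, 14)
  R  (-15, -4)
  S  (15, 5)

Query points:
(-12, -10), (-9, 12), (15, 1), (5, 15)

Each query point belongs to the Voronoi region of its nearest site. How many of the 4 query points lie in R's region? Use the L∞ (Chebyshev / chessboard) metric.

(-12, -10) — d to each: Q:24, R:6, S:27 → nearest is R
(-9, 12) — d to each: Q:2, R:16, S:24 → nearest is Q
(15, 1) — d to each: Q:24, R:30, S:4 → nearest is S
(5, 15) — d to each: Q:14, R:20, S:10 → nearest is S
1 of the 4 points has R as nearest.

1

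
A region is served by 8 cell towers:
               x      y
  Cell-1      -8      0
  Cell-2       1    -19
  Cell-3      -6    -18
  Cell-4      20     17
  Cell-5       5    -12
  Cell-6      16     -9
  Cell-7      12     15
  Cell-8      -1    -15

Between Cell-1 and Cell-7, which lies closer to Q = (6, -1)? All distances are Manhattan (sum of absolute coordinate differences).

d(Q, Cell-1) = |6−(-8)| + |-1−0| = 14 + 1 = 15
d(Q, Cell-7) = |6−12| + |-1−15| = 6 + 16 = 22
15 < 22, so Cell-1 is closer.

Cell-1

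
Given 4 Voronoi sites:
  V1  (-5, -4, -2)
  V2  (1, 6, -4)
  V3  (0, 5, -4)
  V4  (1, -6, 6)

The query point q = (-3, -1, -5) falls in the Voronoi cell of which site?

Compare squared distances (the ordering matches that of the actual distances):
|qV1|² = (-3−(-5))² + (-1−(-4))² + (-5−(-2))² = 4 + 9 + 9 = 22
|qV2|² = (-3−1)² + (-1−6)² + (-5−(-4))² = 16 + 49 + 1 = 66
|qV3|² = (-3−0)² + (-1−5)² + (-5−(-4))² = 9 + 36 + 1 = 46
|qV4|² = (-3−1)² + (-1−(-6))² + (-5−6)² = 16 + 25 + 121 = 162
V1 is nearest.

V1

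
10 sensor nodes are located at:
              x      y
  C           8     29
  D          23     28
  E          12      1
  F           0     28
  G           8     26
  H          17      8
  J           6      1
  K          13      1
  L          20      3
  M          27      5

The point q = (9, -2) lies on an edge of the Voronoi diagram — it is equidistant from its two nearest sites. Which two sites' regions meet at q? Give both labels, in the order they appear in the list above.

Squared distances from q to each site:
|qC|² = 1 + 961 = 962
|qD|² = 196 + 900 = 1096
|qE|² = 9 + 9 = 18
|qF|² = 81 + 900 = 981
|qG|² = 1 + 784 = 785
|qH|² = 64 + 100 = 164
|qJ|² = 9 + 9 = 18
|qK|² = 16 + 9 = 25
|qL|² = 121 + 25 = 146
|qM|² = 324 + 49 = 373
q is equidistant from E and J (both at squared distance 18), and every other site is strictly farther — so q lies on the E–J Voronoi edge.

E and J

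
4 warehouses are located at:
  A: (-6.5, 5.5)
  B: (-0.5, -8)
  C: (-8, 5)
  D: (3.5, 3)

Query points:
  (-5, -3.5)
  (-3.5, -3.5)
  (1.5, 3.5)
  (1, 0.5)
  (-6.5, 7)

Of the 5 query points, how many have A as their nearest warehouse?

(-5, -3.5) — d² to each: A:83.25, B:40.5, C:81.25, D:114.5 → nearest is B
(-3.5, -3.5) — d² to each: A:90, B:29.25, C:92.5, D:91.25 → nearest is B
(1.5, 3.5) — d² to each: A:68, B:136.25, C:92.5, D:4.25 → nearest is D
(1, 0.5) — d² to each: A:81.25, B:74.5, C:101.25, D:12.5 → nearest is D
(-6.5, 7) — d² to each: A:2.25, B:261, C:6.25, D:116 → nearest is A
1 of the 5 points has A as nearest.

1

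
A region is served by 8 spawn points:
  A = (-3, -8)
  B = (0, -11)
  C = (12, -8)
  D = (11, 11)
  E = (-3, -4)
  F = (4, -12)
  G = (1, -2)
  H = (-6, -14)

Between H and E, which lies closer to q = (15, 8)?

E

Compare squared distances:
|qH|² = (15−(-6))² + (8−(-14))² = 441 + 484 = 925
|qE|² = (15−(-3))² + (8−(-4))² = 324 + 144 = 468
925 > 468, so E is closer.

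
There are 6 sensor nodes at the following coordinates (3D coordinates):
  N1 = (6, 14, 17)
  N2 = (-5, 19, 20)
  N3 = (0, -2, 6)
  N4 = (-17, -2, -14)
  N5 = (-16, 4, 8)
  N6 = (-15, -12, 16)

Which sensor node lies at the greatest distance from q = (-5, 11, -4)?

Squared Euclidean distances:
|qN1|² = (-5−6)² + (11−14)² + (-4−17)² = 121 + 9 + 441 = 571
|qN2|² = (-5−(-5))² + (11−19)² + (-4−20)² = 0 + 64 + 576 = 640
|qN3|² = (-5−0)² + (11−(-2))² + (-4−6)² = 25 + 169 + 100 = 294
|qN4|² = (-5−(-17))² + (11−(-2))² + (-4−(-14))² = 144 + 169 + 100 = 413
|qN5|² = (-5−(-16))² + (11−4)² + (-4−8)² = 121 + 49 + 144 = 314
|qN6|² = (-5−(-15))² + (11−(-12))² + (-4−16)² = 100 + 529 + 400 = 1029
The largest is to N6.

N6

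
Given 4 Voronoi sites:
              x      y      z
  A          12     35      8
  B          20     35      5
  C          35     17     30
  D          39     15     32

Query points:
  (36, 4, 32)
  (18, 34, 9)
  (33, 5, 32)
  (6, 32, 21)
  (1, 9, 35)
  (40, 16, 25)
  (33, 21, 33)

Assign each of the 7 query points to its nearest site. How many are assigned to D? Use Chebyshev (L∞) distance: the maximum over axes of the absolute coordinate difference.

(36, 4, 32) — d to each: A:31, B:31, C:13, D:11 → nearest is D
(18, 34, 9) — d to each: A:6, B:4, C:21, D:23 → nearest is B
(33, 5, 32) — d to each: A:30, B:30, C:12, D:10 → nearest is D
(6, 32, 21) — d to each: A:13, B:16, C:29, D:33 → nearest is A
(1, 9, 35) — d to each: A:27, B:30, C:34, D:38 → nearest is A
(40, 16, 25) — d to each: A:28, B:20, C:5, D:7 → nearest is C
(33, 21, 33) — d to each: A:25, B:28, C:4, D:6 → nearest is C
2 of the 7 points have D as nearest.

2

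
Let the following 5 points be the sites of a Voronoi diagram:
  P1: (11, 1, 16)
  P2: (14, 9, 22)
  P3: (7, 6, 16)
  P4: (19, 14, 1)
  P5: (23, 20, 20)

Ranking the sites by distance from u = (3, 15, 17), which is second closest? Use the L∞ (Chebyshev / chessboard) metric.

P2

d(u,P1) = max(8, 14, 1) = 14
d(u,P2) = max(11, 6, 5) = 11
d(u,P3) = max(4, 9, 1) = 9
d(u,P4) = max(16, 1, 16) = 16
d(u,P5) = max(20, 5, 3) = 20
Sorted ascending: P3, P2, P1, … — the second-nearest is P2.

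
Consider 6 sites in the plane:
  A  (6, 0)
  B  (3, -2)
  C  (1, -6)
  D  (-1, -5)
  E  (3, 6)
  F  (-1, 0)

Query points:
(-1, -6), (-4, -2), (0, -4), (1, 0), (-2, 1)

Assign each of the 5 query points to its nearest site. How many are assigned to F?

3

(-1, -6) — d² to each: A:85, B:32, C:4, D:1, E:160, F:36 → nearest is D
(-4, -2) — d² to each: A:104, B:49, C:41, D:18, E:113, F:13 → nearest is F
(0, -4) — d² to each: A:52, B:13, C:5, D:2, E:109, F:17 → nearest is D
(1, 0) — d² to each: A:25, B:8, C:36, D:29, E:40, F:4 → nearest is F
(-2, 1) — d² to each: A:65, B:34, C:58, D:37, E:50, F:2 → nearest is F
3 of the 5 points have F as nearest.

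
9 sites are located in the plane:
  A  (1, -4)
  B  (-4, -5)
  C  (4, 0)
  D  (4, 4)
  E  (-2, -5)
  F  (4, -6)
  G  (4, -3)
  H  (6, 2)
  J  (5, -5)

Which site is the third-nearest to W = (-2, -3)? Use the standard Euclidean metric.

Squared Euclidean distances:
|WA|² = (-2−1)² + (-3−(-4))² = 9 + 1 = 10
|WB|² = (-2−(-4))² + (-3−(-5))² = 4 + 4 = 8
|WC|² = (-2−4)² + (-3−0)² = 36 + 9 = 45
|WD|² = (-2−4)² + (-3−4)² = 36 + 49 = 85
|WE|² = (-2−(-2))² + (-3−(-5))² = 0 + 4 = 4
|WF|² = (-2−4)² + (-3−(-6))² = 36 + 9 = 45
|WG|² = (-2−4)² + (-3−(-3))² = 36 + 0 = 36
|WH|² = (-2−6)² + (-3−2)² = 64 + 25 = 89
|WJ|² = (-2−5)² + (-3−(-5))² = 49 + 4 = 53
Sorted ascending: E, B, A, G, … — the third-nearest is A.

A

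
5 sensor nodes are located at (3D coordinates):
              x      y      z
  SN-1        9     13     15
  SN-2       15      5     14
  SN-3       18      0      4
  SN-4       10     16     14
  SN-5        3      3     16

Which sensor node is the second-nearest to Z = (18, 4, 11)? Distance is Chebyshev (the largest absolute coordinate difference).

SN-3

d(Z, SN-1) = max(9, 9, 4) = 9
d(Z, SN-2) = max(3, 1, 3) = 3
d(Z, SN-3) = max(0, 4, 7) = 7
d(Z, SN-4) = max(8, 12, 3) = 12
d(Z, SN-5) = max(15, 1, 5) = 15
Sorted ascending: SN-2, SN-3, SN-1, … — the second-nearest is SN-3.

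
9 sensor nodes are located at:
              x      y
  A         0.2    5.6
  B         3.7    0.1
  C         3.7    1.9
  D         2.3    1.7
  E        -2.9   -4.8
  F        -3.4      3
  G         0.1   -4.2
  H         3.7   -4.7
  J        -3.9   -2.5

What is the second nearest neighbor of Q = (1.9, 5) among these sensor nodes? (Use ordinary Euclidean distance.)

D

Compare squared distances (the ordering matches that of the actual distances):
|QA|² = 2.89 + 0.36 = 3.25
|QB|² = 3.24 + 24.01 = 27.25
|QC|² = 3.24 + 9.61 = 12.85
|QD|² = 0.16 + 10.89 = 11.05
|QE|² = 23.04 + 96.04 = 119.08
|QF|² = 28.09 + 4 = 32.09
|QG|² = 3.24 + 84.64 = 87.88
|QH|² = 3.24 + 94.09 = 97.33
|QJ|² = 33.64 + 56.25 = 89.89
Sorted ascending: A, D, C, … — the second-nearest is D.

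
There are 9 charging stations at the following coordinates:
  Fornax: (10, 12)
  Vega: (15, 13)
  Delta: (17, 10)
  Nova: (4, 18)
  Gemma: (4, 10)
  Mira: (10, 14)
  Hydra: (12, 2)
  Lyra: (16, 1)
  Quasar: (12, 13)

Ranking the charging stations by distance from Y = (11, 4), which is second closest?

Squared Euclidean distances:
d²(Y, Fornax) = 1 + 64 = 65
d²(Y, Vega) = 16 + 81 = 97
d²(Y, Delta) = 36 + 36 = 72
d²(Y, Nova) = 49 + 196 = 245
d²(Y, Gemma) = 49 + 36 = 85
d²(Y, Mira) = 1 + 100 = 101
d²(Y, Hydra) = 1 + 4 = 5
d²(Y, Lyra) = 25 + 9 = 34
d²(Y, Quasar) = 1 + 81 = 82
Sorted ascending: Hydra, Lyra, Fornax, … — the second-nearest is Lyra.

Lyra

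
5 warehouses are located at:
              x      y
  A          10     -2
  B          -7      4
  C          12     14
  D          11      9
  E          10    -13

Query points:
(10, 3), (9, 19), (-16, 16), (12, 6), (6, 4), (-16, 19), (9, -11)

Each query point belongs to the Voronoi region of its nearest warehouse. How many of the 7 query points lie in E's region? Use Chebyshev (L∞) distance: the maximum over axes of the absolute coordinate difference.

(10, 3) — d to each: A:5, B:17, C:11, D:6, E:16 → nearest is A
(9, 19) — d to each: A:21, B:16, C:5, D:10, E:32 → nearest is C
(-16, 16) — d to each: A:26, B:12, C:28, D:27, E:29 → nearest is B
(12, 6) — d to each: A:8, B:19, C:8, D:3, E:19 → nearest is D
(6, 4) — d to each: A:6, B:13, C:10, D:5, E:17 → nearest is D
(-16, 19) — d to each: A:26, B:15, C:28, D:27, E:32 → nearest is B
(9, -11) — d to each: A:9, B:16, C:25, D:20, E:2 → nearest is E
1 of the 7 points has E as nearest.

1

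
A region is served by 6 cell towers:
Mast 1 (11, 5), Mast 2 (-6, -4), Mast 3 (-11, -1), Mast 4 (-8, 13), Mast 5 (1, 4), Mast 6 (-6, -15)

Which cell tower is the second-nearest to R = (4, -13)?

Mast 2

Since √ is increasing, it suffices to compare squared distances:
d²(R, Mast 1) = 49 + 324 = 373
d²(R, Mast 2) = 100 + 81 = 181
d²(R, Mast 3) = 225 + 144 = 369
d²(R, Mast 4) = 144 + 676 = 820
d²(R, Mast 5) = 9 + 289 = 298
d²(R, Mast 6) = 100 + 4 = 104
Sorted ascending: Mast 6, Mast 2, Mast 5, … — the second-nearest is Mast 2.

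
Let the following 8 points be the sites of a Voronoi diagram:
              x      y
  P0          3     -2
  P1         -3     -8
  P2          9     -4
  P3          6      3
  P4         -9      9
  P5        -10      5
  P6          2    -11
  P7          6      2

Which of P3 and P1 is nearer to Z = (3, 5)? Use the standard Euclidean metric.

P3

Compare squared distances:
|ZP3|² = (3−6)² + (5−3)² = 9 + 4 = 13
|ZP1|² = (3−(-3))² + (5−(-8))² = 36 + 169 = 205
13 < 205, so P3 is closer.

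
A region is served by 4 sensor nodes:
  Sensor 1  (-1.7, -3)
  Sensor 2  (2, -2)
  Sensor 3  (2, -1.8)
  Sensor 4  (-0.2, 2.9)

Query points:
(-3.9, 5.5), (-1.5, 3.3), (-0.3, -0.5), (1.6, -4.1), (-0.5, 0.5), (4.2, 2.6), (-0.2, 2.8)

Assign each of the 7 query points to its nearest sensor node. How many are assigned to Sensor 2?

(-3.9, 5.5) — d² to each: Sensor 1:77.09, Sensor 2:91.06, Sensor 3:88.1, Sensor 4:20.45 → nearest is Sensor 4
(-1.5, 3.3) — d² to each: Sensor 1:39.73, Sensor 2:40.34, Sensor 3:38.26, Sensor 4:1.85 → nearest is Sensor 4
(-0.3, -0.5) — d² to each: Sensor 1:8.21, Sensor 2:7.54, Sensor 3:6.98, Sensor 4:11.57 → nearest is Sensor 3
(1.6, -4.1) — d² to each: Sensor 1:12.1, Sensor 2:4.57, Sensor 3:5.45, Sensor 4:52.24 → nearest is Sensor 2
(-0.5, 0.5) — d² to each: Sensor 1:13.69, Sensor 2:12.5, Sensor 3:11.54, Sensor 4:5.85 → nearest is Sensor 4
(4.2, 2.6) — d² to each: Sensor 1:66.17, Sensor 2:26, Sensor 3:24.2, Sensor 4:19.45 → nearest is Sensor 4
(-0.2, 2.8) — d² to each: Sensor 1:35.89, Sensor 2:27.88, Sensor 3:26, Sensor 4:0.01 → nearest is Sensor 4
1 of the 7 points has Sensor 2 as nearest.

1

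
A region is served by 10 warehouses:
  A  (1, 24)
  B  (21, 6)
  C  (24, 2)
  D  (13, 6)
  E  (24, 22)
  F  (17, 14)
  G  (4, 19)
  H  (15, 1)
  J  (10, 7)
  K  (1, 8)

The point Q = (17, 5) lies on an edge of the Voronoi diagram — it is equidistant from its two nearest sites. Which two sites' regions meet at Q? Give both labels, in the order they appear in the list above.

Squared distances from Q to each site:
|QA|² = 256 + 361 = 617
|QB|² = 16 + 1 = 17
|QC|² = 49 + 9 = 58
|QD|² = 16 + 1 = 17
|QE|² = 49 + 289 = 338
|QF|² = 0 + 81 = 81
|QG|² = 169 + 196 = 365
|QH|² = 4 + 16 = 20
|QJ|² = 49 + 4 = 53
|QK|² = 256 + 9 = 265
Q is equidistant from B and D (both at squared distance 17), and every other site is strictly farther — so Q lies on the B–D Voronoi edge.

B and D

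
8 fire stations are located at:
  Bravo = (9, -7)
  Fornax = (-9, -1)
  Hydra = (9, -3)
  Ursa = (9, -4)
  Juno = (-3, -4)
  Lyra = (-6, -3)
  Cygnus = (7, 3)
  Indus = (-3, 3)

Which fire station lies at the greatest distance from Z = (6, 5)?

Fornax

Squared Euclidean distances:
d²(Z, Bravo) = (6−9)² + (5−(-7))² = 9 + 144 = 153
d²(Z, Fornax) = (6−(-9))² + (5−(-1))² = 225 + 36 = 261
d²(Z, Hydra) = (6−9)² + (5−(-3))² = 9 + 64 = 73
d²(Z, Ursa) = (6−9)² + (5−(-4))² = 9 + 81 = 90
d²(Z, Juno) = (6−(-3))² + (5−(-4))² = 81 + 81 = 162
d²(Z, Lyra) = (6−(-6))² + (5−(-3))² = 144 + 64 = 208
d²(Z, Cygnus) = (6−7)² + (5−3)² = 1 + 4 = 5
d²(Z, Indus) = (6−(-3))² + (5−3)² = 81 + 4 = 85
The largest is to Fornax.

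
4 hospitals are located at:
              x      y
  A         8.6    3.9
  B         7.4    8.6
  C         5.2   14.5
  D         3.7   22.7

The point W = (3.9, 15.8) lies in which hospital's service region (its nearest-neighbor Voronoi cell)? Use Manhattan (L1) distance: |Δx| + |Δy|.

d(W,A) = |3.9−8.6| + |15.8−3.9| = 4.7 + 11.9 = 16.6
d(W,B) = |3.9−7.4| + |15.8−8.6| = 3.5 + 7.2 = 10.7
d(W,C) = |3.9−5.2| + |15.8−14.5| = 1.3 + 1.3 = 2.6
d(W,D) = |3.9−3.7| + |15.8−22.7| = 0.2 + 6.9 = 7.1
The smallest is to C, so W lies in the Voronoi region of C.

C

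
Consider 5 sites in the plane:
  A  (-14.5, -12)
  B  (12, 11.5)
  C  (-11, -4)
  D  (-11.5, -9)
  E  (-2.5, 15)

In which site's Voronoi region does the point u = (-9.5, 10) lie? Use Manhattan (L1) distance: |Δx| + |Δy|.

d(u,A) = |-9.5−(-14.5)| + |10−(-12)| = 5 + 22 = 27
d(u,B) = |-9.5−12| + |10−11.5| = 21.5 + 1.5 = 23
d(u,C) = |-9.5−(-11)| + |10−(-4)| = 1.5 + 14 = 15.5
d(u,D) = |-9.5−(-11.5)| + |10−(-9)| = 2 + 19 = 21
d(u,E) = |-9.5−(-2.5)| + |10−15| = 7 + 5 = 12
E is nearest.

E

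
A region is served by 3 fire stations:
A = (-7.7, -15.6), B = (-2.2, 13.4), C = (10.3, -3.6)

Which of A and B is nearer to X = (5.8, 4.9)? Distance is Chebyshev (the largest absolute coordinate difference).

d(X,A) = max(13.5, 20.5) = 20.5
d(X,B) = max(8, 8.5) = 8.5
20.5 > 8.5, so B is closer.

B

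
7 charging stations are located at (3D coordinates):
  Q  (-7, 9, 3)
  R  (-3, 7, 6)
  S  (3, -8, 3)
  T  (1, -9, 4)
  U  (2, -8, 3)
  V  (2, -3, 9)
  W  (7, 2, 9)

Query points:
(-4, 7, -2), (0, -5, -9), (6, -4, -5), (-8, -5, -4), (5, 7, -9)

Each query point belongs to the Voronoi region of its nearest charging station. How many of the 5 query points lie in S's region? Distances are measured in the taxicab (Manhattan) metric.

1

(-4, 7, -2) — d to each: Q:10, R:9, S:27, T:27, U:26, V:27, W:27 → nearest is R
(0, -5, -9) — d to each: Q:33, R:30, S:18, T:18, U:17, V:22, W:32 → nearest is U
(6, -4, -5) — d to each: Q:34, R:31, S:15, T:19, U:16, V:19, W:21 → nearest is S
(-8, -5, -4) — d to each: Q:22, R:27, S:21, T:21, U:20, V:25, W:35 → nearest is U
(5, 7, -9) — d to each: Q:26, R:23, S:29, T:33, U:30, V:31, W:25 → nearest is R
1 of the 5 points has S as nearest.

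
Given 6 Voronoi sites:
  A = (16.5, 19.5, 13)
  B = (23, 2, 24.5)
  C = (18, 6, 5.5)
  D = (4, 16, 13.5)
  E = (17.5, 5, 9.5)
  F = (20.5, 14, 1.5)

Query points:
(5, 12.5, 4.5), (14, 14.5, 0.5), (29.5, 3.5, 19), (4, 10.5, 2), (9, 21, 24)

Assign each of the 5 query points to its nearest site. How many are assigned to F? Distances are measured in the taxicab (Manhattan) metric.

1

(5, 12.5, 4.5) — d to each: A:27, B:48.5, C:20.5, D:13.5, E:25, F:20 → nearest is D
(14, 14.5, 0.5) — d to each: A:20, B:45.5, C:17.5, D:24.5, E:22, F:8 → nearest is F
(29.5, 3.5, 19) — d to each: A:35, B:13.5, C:27.5, D:43.5, E:23, F:37 → nearest is B
(4, 10.5, 2) — d to each: A:32.5, B:50, C:22, D:17, E:26.5, F:20.5 → nearest is D
(9, 21, 24) — d to each: A:20, B:33.5, C:42.5, D:20.5, E:39, F:41 → nearest is A
1 of the 5 points has F as nearest.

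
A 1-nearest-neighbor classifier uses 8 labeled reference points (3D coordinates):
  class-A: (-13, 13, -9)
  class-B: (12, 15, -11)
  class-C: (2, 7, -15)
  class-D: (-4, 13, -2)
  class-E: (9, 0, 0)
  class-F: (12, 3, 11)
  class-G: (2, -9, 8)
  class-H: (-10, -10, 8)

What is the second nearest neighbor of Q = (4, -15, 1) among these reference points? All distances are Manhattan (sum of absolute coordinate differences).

d(Q, class-A) = 17 + 28 + 10 = 55
d(Q, class-B) = 8 + 30 + 12 = 50
d(Q, class-C) = 2 + 22 + 16 = 40
d(Q, class-D) = 8 + 28 + 3 = 39
d(Q, class-E) = 5 + 15 + 1 = 21
d(Q, class-F) = 8 + 18 + 10 = 36
d(Q, class-G) = 2 + 6 + 7 = 15
d(Q, class-H) = 14 + 5 + 7 = 26
Sorted ascending: class-G, class-E, class-H, … — the second-nearest is class-E.

class-E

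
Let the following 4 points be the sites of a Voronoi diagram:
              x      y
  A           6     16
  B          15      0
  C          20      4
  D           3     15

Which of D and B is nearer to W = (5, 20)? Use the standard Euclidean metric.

Compare squared distances:
|WD|² = (5−3)² + (20−15)² = 4 + 25 = 29
|WB|² = (5−15)² + (20−0)² = 100 + 400 = 500
29 < 500, so D is closer.

D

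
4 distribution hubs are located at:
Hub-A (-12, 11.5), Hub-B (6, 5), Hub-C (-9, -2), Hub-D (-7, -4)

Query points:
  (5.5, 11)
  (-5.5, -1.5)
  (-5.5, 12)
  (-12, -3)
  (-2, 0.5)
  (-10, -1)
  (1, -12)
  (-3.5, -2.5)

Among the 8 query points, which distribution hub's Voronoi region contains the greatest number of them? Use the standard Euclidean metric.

Hub-D

(5.5, 11) — d² to each: Hub-A:306.5, Hub-B:36.25, Hub-C:379.25, Hub-D:381.25 → nearest is Hub-B
(-5.5, -1.5) — d² to each: Hub-A:211.25, Hub-B:174.5, Hub-C:12.5, Hub-D:8.5 → nearest is Hub-D
(-5.5, 12) — d² to each: Hub-A:42.5, Hub-B:181.25, Hub-C:208.25, Hub-D:258.25 → nearest is Hub-A
(-12, -3) — d² to each: Hub-A:210.25, Hub-B:388, Hub-C:10, Hub-D:26 → nearest is Hub-C
(-2, 0.5) — d² to each: Hub-A:221, Hub-B:84.25, Hub-C:55.25, Hub-D:45.25 → nearest is Hub-D
(-10, -1) — d² to each: Hub-A:160.25, Hub-B:292, Hub-C:2, Hub-D:18 → nearest is Hub-C
(1, -12) — d² to each: Hub-A:721.25, Hub-B:314, Hub-C:200, Hub-D:128 → nearest is Hub-D
(-3.5, -2.5) — d² to each: Hub-A:268.25, Hub-B:146.5, Hub-C:30.5, Hub-D:14.5 → nearest is Hub-D
Tally — Hub-A:1, Hub-B:1, Hub-C:2, Hub-D:4. Hub-D captures the most (4).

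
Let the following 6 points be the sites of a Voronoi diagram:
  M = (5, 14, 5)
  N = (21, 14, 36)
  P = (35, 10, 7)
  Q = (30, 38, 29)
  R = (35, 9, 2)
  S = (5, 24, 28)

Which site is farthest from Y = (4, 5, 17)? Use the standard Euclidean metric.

Q

Squared Euclidean distances:
|YM|² = (4−5)² + (5−14)² + (17−5)² = 1 + 81 + 144 = 226
|YN|² = (4−21)² + (5−14)² + (17−36)² = 289 + 81 + 361 = 731
|YP|² = (4−35)² + (5−10)² + (17−7)² = 961 + 25 + 100 = 1086
|YQ|² = (4−30)² + (5−38)² + (17−29)² = 676 + 1089 + 144 = 1909
|YR|² = (4−35)² + (5−9)² + (17−2)² = 961 + 16 + 225 = 1202
|YS|² = (4−5)² + (5−24)² + (17−28)² = 1 + 361 + 121 = 483
The largest is to Q.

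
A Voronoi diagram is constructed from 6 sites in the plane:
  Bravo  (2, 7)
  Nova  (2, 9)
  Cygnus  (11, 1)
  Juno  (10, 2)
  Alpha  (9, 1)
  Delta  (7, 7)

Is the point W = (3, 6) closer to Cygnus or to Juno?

Juno

Compare squared distances:
d²(W, Cygnus) = (3−11)² + (6−1)² = 64 + 25 = 89
d²(W, Juno) = (3−10)² + (6−2)² = 49 + 16 = 65
89 > 65, so Juno is closer.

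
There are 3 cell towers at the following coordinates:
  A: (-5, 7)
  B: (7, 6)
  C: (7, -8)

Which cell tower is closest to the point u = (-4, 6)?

Since √ is increasing, it suffices to compare squared distances:
|uA|² = (-4−(-5))² + (6−7)² = 1 + 1 = 2
|uB|² = (-4−7)² + (6−6)² = 121 + 0 = 121
|uC|² = (-4−7)² + (6−(-8))² = 121 + 196 = 317
The smallest is to A, so u lies in the Voronoi region of A.

A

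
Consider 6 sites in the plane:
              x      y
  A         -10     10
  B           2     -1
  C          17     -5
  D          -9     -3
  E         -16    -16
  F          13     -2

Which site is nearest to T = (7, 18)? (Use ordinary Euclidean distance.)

Squared Euclidean distances:
|TA|² = (7−(-10))² + (18−10)² = 289 + 64 = 353
|TB|² = (7−2)² + (18−(-1))² = 25 + 361 = 386
|TC|² = (7−17)² + (18−(-5))² = 100 + 529 = 629
|TD|² = (7−(-9))² + (18−(-3))² = 256 + 441 = 697
|TE|² = (7−(-16))² + (18−(-16))² = 529 + 1156 = 1685
|TF|² = (7−13)² + (18−(-2))² = 36 + 400 = 436
Minimum is at A.

A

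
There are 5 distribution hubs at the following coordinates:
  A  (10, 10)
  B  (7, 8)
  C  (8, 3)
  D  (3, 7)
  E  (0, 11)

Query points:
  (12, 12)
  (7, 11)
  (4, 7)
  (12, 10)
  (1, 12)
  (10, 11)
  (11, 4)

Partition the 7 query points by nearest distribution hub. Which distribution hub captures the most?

(12, 12) — d² to each: A:8, B:41, C:97, D:106, E:145 → nearest is A
(7, 11) — d² to each: A:10, B:9, C:65, D:32, E:49 → nearest is B
(4, 7) — d² to each: A:45, B:10, C:32, D:1, E:32 → nearest is D
(12, 10) — d² to each: A:4, B:29, C:65, D:90, E:145 → nearest is A
(1, 12) — d² to each: A:85, B:52, C:130, D:29, E:2 → nearest is E
(10, 11) — d² to each: A:1, B:18, C:68, D:65, E:100 → nearest is A
(11, 4) — d² to each: A:37, B:32, C:10, D:73, E:170 → nearest is C
Tally — A:3, B:1, C:1, D:1, E:1. A captures the most (3).

A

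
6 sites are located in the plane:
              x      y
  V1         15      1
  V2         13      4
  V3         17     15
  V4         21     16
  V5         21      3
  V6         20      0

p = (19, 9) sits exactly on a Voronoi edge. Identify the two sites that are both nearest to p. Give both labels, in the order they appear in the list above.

Squared distances from p to each site:
|pV1|² = (19−15)² + (9−1)² = 16 + 64 = 80
|pV2|² = (19−13)² + (9−4)² = 36 + 25 = 61
|pV3|² = (19−17)² + (9−15)² = 4 + 36 = 40
|pV4|² = (19−21)² + (9−16)² = 4 + 49 = 53
|pV5|² = (19−21)² + (9−3)² = 4 + 36 = 40
|pV6|² = (19−20)² + (9−0)² = 1 + 81 = 82
p is equidistant from V3 and V5 (both at squared distance 40), and every other site is strictly farther — so p lies on the V3–V5 Voronoi edge.

V3 and V5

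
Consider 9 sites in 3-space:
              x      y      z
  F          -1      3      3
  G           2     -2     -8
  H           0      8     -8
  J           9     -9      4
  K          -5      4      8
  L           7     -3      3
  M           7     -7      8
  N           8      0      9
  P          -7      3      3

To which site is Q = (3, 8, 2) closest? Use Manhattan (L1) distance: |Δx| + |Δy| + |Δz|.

F

d(Q,F) = |3−(-1)| + |8−3| + |2−3| = 4 + 5 + 1 = 10
d(Q,G) = |3−2| + |8−(-2)| + |2−(-8)| = 1 + 10 + 10 = 21
d(Q,H) = |3−0| + |8−8| + |2−(-8)| = 3 + 0 + 10 = 13
d(Q,J) = |3−9| + |8−(-9)| + |2−4| = 6 + 17 + 2 = 25
d(Q,K) = |3−(-5)| + |8−4| + |2−8| = 8 + 4 + 6 = 18
d(Q,L) = |3−7| + |8−(-3)| + |2−3| = 4 + 11 + 1 = 16
d(Q,M) = |3−7| + |8−(-7)| + |2−8| = 4 + 15 + 6 = 25
d(Q,N) = |3−8| + |8−0| + |2−9| = 5 + 8 + 7 = 20
d(Q,P) = |3−(-7)| + |8−3| + |2−3| = 10 + 5 + 1 = 16
Minimum is at F.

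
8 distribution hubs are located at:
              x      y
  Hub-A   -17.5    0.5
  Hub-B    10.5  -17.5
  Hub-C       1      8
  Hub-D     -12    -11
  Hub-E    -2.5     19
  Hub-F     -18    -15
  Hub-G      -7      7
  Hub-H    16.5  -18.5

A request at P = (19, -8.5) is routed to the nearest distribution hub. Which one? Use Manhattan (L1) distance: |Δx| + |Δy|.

d(P, Hub-A) = 36.5 + 9 = 45.5
d(P, Hub-B) = 8.5 + 9 = 17.5
d(P, Hub-C) = 18 + 16.5 = 34.5
d(P, Hub-D) = 31 + 2.5 = 33.5
d(P, Hub-E) = 21.5 + 27.5 = 49
d(P, Hub-F) = 37 + 6.5 = 43.5
d(P, Hub-G) = 26 + 15.5 = 41.5
d(P, Hub-H) = 2.5 + 10 = 12.5
Minimum is at Hub-H.

Hub-H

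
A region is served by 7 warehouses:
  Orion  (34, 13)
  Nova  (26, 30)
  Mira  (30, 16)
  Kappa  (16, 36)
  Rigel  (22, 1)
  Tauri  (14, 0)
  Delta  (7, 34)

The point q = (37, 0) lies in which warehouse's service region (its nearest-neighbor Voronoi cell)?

Squared Euclidean distances:
d²(q, Orion) = (37−34)² + (0−13)² = 9 + 169 = 178
d²(q, Nova) = (37−26)² + (0−30)² = 121 + 900 = 1021
d²(q, Mira) = (37−30)² + (0−16)² = 49 + 256 = 305
d²(q, Kappa) = (37−16)² + (0−36)² = 441 + 1296 = 1737
d²(q, Rigel) = (37−22)² + (0−1)² = 225 + 1 = 226
d²(q, Tauri) = (37−14)² + (0−0)² = 529 + 0 = 529
d²(q, Delta) = (37−7)² + (0−34)² = 900 + 1156 = 2056
The smallest is to Orion, so q lies in the Voronoi region of Orion.

Orion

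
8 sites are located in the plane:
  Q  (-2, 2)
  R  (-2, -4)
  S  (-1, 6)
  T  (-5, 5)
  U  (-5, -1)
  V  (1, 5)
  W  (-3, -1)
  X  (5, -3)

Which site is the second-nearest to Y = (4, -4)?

Squared Euclidean distances:
|YQ|² = (4−(-2))² + (-4−2)² = 36 + 36 = 72
|YR|² = (4−(-2))² + (-4−(-4))² = 36 + 0 = 36
|YS|² = (4−(-1))² + (-4−6)² = 25 + 100 = 125
|YT|² = (4−(-5))² + (-4−5)² = 81 + 81 = 162
|YU|² = (4−(-5))² + (-4−(-1))² = 81 + 9 = 90
|YV|² = (4−1)² + (-4−5)² = 9 + 81 = 90
|YW|² = (4−(-3))² + (-4−(-1))² = 49 + 9 = 58
|YX|² = (4−5)² + (-4−(-3))² = 1 + 1 = 2
Sorted ascending: X, R, W, … — the second-nearest is R.

R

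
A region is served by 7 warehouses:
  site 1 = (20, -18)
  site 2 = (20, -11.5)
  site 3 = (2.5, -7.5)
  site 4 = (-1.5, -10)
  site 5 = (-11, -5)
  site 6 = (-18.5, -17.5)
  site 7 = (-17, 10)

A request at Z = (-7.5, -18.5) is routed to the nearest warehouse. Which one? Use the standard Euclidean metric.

site 4

Squared Euclidean distances:
d²(Z, site 1) = (-7.5−20)² + (-18.5−(-18))² = 756.25 + 0.25 = 756.5
d²(Z, site 2) = (-7.5−20)² + (-18.5−(-11.5))² = 756.25 + 49 = 805.25
d²(Z, site 3) = (-7.5−2.5)² + (-18.5−(-7.5))² = 100 + 121 = 221
d²(Z, site 4) = (-7.5−(-1.5))² + (-18.5−(-10))² = 36 + 72.25 = 108.25
d²(Z, site 5) = (-7.5−(-11))² + (-18.5−(-5))² = 12.25 + 182.25 = 194.5
d²(Z, site 6) = (-7.5−(-18.5))² + (-18.5−(-17.5))² = 121 + 1 = 122
d²(Z, site 7) = (-7.5−(-17))² + (-18.5−10)² = 90.25 + 812.25 = 902.5
The smallest is to site 4, so Z lies in the Voronoi region of site 4.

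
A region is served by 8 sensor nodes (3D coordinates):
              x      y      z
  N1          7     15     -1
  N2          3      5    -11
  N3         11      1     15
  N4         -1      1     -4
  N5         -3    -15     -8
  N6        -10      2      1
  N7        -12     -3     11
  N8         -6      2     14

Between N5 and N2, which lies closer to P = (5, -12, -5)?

N5

Compare squared distances:
|PN5|² = (5−(-3))² + (-12−(-15))² + (-5−(-8))² = 64 + 9 + 9 = 82
|PN2|² = (5−3)² + (-12−5)² + (-5−(-11))² = 4 + 289 + 36 = 329
82 < 329, so N5 is closer.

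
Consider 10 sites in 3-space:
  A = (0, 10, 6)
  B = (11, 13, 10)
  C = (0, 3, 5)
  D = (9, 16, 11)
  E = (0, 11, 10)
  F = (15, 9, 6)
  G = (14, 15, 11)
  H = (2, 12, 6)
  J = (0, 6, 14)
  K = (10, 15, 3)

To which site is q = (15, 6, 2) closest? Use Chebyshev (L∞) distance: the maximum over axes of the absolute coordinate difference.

d(q,A) = max(15, 4, 4) = 15
d(q,B) = max(4, 7, 8) = 8
d(q,C) = max(15, 3, 3) = 15
d(q,D) = max(6, 10, 9) = 10
d(q,E) = max(15, 5, 8) = 15
d(q,F) = max(0, 3, 4) = 4
d(q,G) = max(1, 9, 9) = 9
d(q,H) = max(13, 6, 4) = 13
d(q,J) = max(15, 0, 12) = 15
d(q,K) = max(5, 9, 1) = 9
Minimum is at F.

F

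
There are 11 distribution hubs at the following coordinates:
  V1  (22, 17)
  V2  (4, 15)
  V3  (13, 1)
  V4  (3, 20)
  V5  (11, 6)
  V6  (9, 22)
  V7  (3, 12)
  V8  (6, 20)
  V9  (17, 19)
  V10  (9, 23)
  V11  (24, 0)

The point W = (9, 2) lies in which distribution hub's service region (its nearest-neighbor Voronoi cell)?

Compare squared distances (the ordering matches that of the actual distances):
|WV1|² = (9−22)² + (2−17)² = 169 + 225 = 394
|WV2|² = (9−4)² + (2−15)² = 25 + 169 = 194
|WV3|² = (9−13)² + (2−1)² = 16 + 1 = 17
|WV4|² = (9−3)² + (2−20)² = 36 + 324 = 360
|WV5|² = (9−11)² + (2−6)² = 4 + 16 = 20
|WV6|² = (9−9)² + (2−22)² = 0 + 400 = 400
|WV7|² = (9−3)² + (2−12)² = 36 + 100 = 136
|WV8|² = (9−6)² + (2−20)² = 9 + 324 = 333
|WV9|² = (9−17)² + (2−19)² = 64 + 289 = 353
d²(W, V10) = (9−9)² + (2−23)² = 0 + 441 = 441
d²(W, V11) = (9−24)² + (2−0)² = 225 + 4 = 229
Minimum is at V3.

V3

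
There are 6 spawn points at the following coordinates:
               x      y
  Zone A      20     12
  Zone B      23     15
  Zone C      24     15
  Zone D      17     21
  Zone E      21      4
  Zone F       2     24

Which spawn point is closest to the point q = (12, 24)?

Squared Euclidean distances:
d²(q, Zone A) = (12−20)² + (24−12)² = 64 + 144 = 208
d²(q, Zone B) = (12−23)² + (24−15)² = 121 + 81 = 202
d²(q, Zone C) = (12−24)² + (24−15)² = 144 + 81 = 225
d²(q, Zone D) = (12−17)² + (24−21)² = 25 + 9 = 34
d²(q, Zone E) = (12−21)² + (24−4)² = 81 + 400 = 481
d²(q, Zone F) = (12−2)² + (24−24)² = 100 + 0 = 100
Minimum is at Zone D.

Zone D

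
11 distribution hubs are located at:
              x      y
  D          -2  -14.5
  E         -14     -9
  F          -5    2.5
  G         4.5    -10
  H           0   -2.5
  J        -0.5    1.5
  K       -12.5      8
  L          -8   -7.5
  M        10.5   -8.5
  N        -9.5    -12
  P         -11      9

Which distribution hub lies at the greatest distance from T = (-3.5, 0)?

M

Compare squared distances (the ordering matches that of the actual distances):
|TD|² = 2.25 + 210.25 = 212.5
|TE|² = 110.25 + 81 = 191.25
|TF|² = 2.25 + 6.25 = 8.5
|TG|² = 64 + 100 = 164
|TH|² = 12.25 + 6.25 = 18.5
|TJ|² = 9 + 2.25 = 11.25
|TK|² = 81 + 64 = 145
|TL|² = 20.25 + 56.25 = 76.5
|TM|² = 196 + 72.25 = 268.25
|TN|² = 36 + 144 = 180
|TP|² = 56.25 + 81 = 137.25
The largest is to M.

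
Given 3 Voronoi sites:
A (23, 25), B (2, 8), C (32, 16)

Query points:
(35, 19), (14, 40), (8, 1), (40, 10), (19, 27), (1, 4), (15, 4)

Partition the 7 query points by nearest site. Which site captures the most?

(35, 19) — d² to each: A:180, B:1210, C:18 → nearest is C
(14, 40) — d² to each: A:306, B:1168, C:900 → nearest is A
(8, 1) — d² to each: A:801, B:85, C:801 → nearest is B
(40, 10) — d² to each: A:514, B:1448, C:100 → nearest is C
(19, 27) — d² to each: A:20, B:650, C:290 → nearest is A
(1, 4) — d² to each: A:925, B:17, C:1105 → nearest is B
(15, 4) — d² to each: A:505, B:185, C:433 → nearest is B
Tally — A:2, B:3, C:2. B captures the most (3).

B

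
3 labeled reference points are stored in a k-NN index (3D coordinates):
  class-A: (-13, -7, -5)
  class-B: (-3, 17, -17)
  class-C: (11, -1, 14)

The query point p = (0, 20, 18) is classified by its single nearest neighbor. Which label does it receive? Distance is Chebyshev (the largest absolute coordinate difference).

d(p, class-A) = max(13, 27, 23) = 27
d(p, class-B) = max(3, 3, 35) = 35
d(p, class-C) = max(11, 21, 4) = 21
The smallest is to class-C, so p lies in the Voronoi region of class-C.

class-C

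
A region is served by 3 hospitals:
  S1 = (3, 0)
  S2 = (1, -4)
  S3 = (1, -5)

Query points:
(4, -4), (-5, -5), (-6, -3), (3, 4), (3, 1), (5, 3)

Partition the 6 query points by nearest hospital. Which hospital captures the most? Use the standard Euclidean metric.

S1

(4, -4) — d² to each: S1:17, S2:9, S3:10 → nearest is S2
(-5, -5) — d² to each: S1:89, S2:37, S3:36 → nearest is S3
(-6, -3) — d² to each: S1:90, S2:50, S3:53 → nearest is S2
(3, 4) — d² to each: S1:16, S2:68, S3:85 → nearest is S1
(3, 1) — d² to each: S1:1, S2:29, S3:40 → nearest is S1
(5, 3) — d² to each: S1:13, S2:65, S3:80 → nearest is S1
Tally — S1:3, S2:2, S3:1. S1 captures the most (3).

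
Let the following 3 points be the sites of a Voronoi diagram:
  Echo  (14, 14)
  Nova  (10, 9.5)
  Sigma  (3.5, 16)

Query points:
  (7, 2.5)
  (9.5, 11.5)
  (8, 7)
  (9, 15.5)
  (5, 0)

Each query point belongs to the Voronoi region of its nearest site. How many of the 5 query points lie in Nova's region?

(7, 2.5) — d² to each: Echo:181.25, Nova:58, Sigma:194.5 → nearest is Nova
(9.5, 11.5) — d² to each: Echo:26.5, Nova:4.25, Sigma:56.25 → nearest is Nova
(8, 7) — d² to each: Echo:85, Nova:10.25, Sigma:101.25 → nearest is Nova
(9, 15.5) — d² to each: Echo:27.25, Nova:37, Sigma:30.5 → nearest is Echo
(5, 0) — d² to each: Echo:277, Nova:115.25, Sigma:258.25 → nearest is Nova
4 of the 5 points have Nova as nearest.

4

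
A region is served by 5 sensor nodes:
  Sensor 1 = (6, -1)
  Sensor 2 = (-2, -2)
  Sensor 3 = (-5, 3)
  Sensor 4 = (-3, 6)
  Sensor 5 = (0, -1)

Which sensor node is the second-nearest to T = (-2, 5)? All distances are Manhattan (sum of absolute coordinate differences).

d(T, Sensor 1) = |-2−6| + |5−(-1)| = 8 + 6 = 14
d(T, Sensor 2) = |-2−(-2)| + |5−(-2)| = 0 + 7 = 7
d(T, Sensor 3) = |-2−(-5)| + |5−3| = 3 + 2 = 5
d(T, Sensor 4) = |-2−(-3)| + |5−6| = 1 + 1 = 2
d(T, Sensor 5) = |-2−0| + |5−(-1)| = 2 + 6 = 8
Sorted ascending: Sensor 4, Sensor 3, Sensor 2, … — the second-nearest is Sensor 3.

Sensor 3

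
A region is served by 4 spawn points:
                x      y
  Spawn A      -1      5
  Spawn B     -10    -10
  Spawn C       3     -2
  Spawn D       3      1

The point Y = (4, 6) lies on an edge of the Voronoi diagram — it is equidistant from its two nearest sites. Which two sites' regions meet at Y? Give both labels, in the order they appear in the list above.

Squared distances from Y to each site:
d²(Y, Spawn A) = (4−(-1))² + (6−5)² = 25 + 1 = 26
d²(Y, Spawn B) = (4−(-10))² + (6−(-10))² = 196 + 256 = 452
d²(Y, Spawn C) = (4−3)² + (6−(-2))² = 1 + 64 = 65
d²(Y, Spawn D) = (4−3)² + (6−1)² = 1 + 25 = 26
Y is equidistant from Spawn A and Spawn D (both at squared distance 26), and every other site is strictly farther — so Y lies on the Spawn A–Spawn D Voronoi edge.

Spawn A and Spawn D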